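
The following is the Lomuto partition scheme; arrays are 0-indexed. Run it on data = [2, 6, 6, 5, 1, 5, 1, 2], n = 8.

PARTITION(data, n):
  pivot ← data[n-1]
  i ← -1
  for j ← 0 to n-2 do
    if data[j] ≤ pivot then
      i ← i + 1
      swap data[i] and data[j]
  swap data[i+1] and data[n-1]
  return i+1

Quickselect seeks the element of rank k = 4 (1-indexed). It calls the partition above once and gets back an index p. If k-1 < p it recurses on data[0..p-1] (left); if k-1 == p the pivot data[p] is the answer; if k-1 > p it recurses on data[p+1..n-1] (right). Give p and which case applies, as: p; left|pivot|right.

3; pivot

pivot = data[7] = 2; i = -1
j=0: data[0]=2 ≤ 2 → i=0, swap data[0],data[0] (no change) → [2, 6, 6, 5, 1, 5, 1, 2]
j=1: data[1]=6 > 2 → no swap
j=2: data[2]=6 > 2 → no swap
j=3: data[3]=5 > 2 → no swap
j=4: data[4]=1 ≤ 2 → i=1, swap data[1],data[4] → [2, 1, 6, 5, 6, 5, 1, 2]
j=5: data[5]=5 > 2 → no swap
j=6: data[6]=1 ≤ 2 → i=2, swap data[2],data[6] → [2, 1, 1, 5, 6, 5, 6, 2]
final swap data[3],data[7] → [2, 1, 1, 2, 6, 5, 6, 5]; return 3
p = 3; k-1 = 3 == 3 ⇒ pivot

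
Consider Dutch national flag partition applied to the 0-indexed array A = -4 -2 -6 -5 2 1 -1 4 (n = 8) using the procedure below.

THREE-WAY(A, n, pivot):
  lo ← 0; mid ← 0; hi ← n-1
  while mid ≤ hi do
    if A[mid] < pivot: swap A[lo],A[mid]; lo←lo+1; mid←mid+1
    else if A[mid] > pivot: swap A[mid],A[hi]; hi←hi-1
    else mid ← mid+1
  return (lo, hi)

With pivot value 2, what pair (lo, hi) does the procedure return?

pivot = 2; lo=0, mid=0, hi=7
A[mid]=-4<2: swap A[0],A[0]; lo=1,mid=1 → -4 -2 -6 -5 2 1 -1 4
A[mid]=-2<2: swap A[1],A[1]; lo=2,mid=2 → -4 -2 -6 -5 2 1 -1 4
A[mid]=-6<2: swap A[2],A[2]; lo=3,mid=3 → -4 -2 -6 -5 2 1 -1 4
A[mid]=-5<2: swap A[3],A[3]; lo=4,mid=4 → -4 -2 -6 -5 2 1 -1 4
A[mid]=2=2: mid=5
A[mid]=1<2: swap A[4],A[5]; lo=5,mid=6 → -4 -2 -6 -5 1 2 -1 4
A[mid]=-1<2: swap A[5],A[6]; lo=6,mid=7 → -4 -2 -6 -5 1 -1 2 4
A[mid]=4>2: swap A[7],A[7]; hi=6 → -4 -2 -6 -5 1 -1 2 4
end: lo=6, hi=6; A = -4 -2 -6 -5 1 -1 2 4

(6, 6)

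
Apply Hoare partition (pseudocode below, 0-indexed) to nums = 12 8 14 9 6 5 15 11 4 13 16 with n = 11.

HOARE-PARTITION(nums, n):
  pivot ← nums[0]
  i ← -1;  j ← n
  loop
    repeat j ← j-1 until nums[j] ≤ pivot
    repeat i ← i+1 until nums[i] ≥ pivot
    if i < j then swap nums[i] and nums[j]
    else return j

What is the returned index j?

pivot = nums[0] = 12; i = -1, j = 11
j→8 (nums[8]=4≤12), i→0 (nums[0]=12≥12); i<j, swap → 4 8 14 9 6 5 15 11 12 13 16
j→7 (nums[7]=11≤12), i→2 (nums[2]=14≥12); i<j, swap → 4 8 11 9 6 5 15 14 12 13 16
j→5, i→6; i≥j, return j=5. nums = 4 8 11 9 6 5 15 14 12 13 16

5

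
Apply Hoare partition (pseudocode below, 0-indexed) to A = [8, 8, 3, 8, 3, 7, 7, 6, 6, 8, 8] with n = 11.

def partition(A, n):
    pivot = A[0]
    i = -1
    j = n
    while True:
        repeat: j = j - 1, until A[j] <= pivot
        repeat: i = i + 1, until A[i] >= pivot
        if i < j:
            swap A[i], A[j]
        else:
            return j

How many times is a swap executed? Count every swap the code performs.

3

pivot = A[0] = 8; i = -1, j = 11
j→10 (A[10]=8≤8), i→0 (A[0]=8≥8); i<j, swap → [8, 8, 3, 8, 3, 7, 7, 6, 6, 8, 8]
j→9 (A[9]=8≤8), i→1 (A[1]=8≥8); i<j, swap → [8, 8, 3, 8, 3, 7, 7, 6, 6, 8, 8]
j→8 (A[8]=6≤8), i→3 (A[3]=8≥8); i<j, swap → [8, 8, 3, 6, 3, 7, 7, 6, 8, 8, 8]
j→7, i→8; i≥j, return j=7. A = [8, 8, 3, 6, 3, 7, 7, 6, 8, 8, 8]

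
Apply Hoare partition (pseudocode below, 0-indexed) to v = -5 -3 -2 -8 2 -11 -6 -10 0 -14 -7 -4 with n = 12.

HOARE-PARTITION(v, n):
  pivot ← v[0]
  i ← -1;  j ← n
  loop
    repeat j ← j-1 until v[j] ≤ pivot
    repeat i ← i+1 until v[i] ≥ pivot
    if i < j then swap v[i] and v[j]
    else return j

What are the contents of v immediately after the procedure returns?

-7 -14 -10 -8 -6 -11 2 -2 0 -3 -5 -4

pivot = v[0] = -5; i = -1, j = 12
j→10 (v[10]=-7≤-5), i→0 (v[0]=-5≥-5); i<j, swap → -7 -3 -2 -8 2 -11 -6 -10 0 -14 -5 -4
j→9 (v[9]=-14≤-5), i→1 (v[1]=-3≥-5); i<j, swap → -7 -14 -2 -8 2 -11 -6 -10 0 -3 -5 -4
j→7 (v[7]=-10≤-5), i→2 (v[2]=-2≥-5); i<j, swap → -7 -14 -10 -8 2 -11 -6 -2 0 -3 -5 -4
j→6 (v[6]=-6≤-5), i→4 (v[4]=2≥-5); i<j, swap → -7 -14 -10 -8 -6 -11 2 -2 0 -3 -5 -4
j→5, i→6; i≥j, return j=5. v = -7 -14 -10 -8 -6 -11 2 -2 0 -3 -5 -4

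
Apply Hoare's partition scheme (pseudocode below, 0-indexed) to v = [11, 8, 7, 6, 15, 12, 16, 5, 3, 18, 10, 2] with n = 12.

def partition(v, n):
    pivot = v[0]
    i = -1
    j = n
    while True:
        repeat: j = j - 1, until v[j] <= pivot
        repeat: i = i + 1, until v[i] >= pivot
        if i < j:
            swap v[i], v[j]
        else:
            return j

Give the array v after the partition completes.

[2, 8, 7, 6, 10, 3, 5, 16, 12, 18, 15, 11]

pivot = v[0] = 11; i = -1, j = 12
j→11 (v[11]=2≤11), i→0 (v[0]=11≥11); i<j, swap → [2, 8, 7, 6, 15, 12, 16, 5, 3, 18, 10, 11]
j→10 (v[10]=10≤11), i→4 (v[4]=15≥11); i<j, swap → [2, 8, 7, 6, 10, 12, 16, 5, 3, 18, 15, 11]
j→8 (v[8]=3≤11), i→5 (v[5]=12≥11); i<j, swap → [2, 8, 7, 6, 10, 3, 16, 5, 12, 18, 15, 11]
j→7 (v[7]=5≤11), i→6 (v[6]=16≥11); i<j, swap → [2, 8, 7, 6, 10, 3, 5, 16, 12, 18, 15, 11]
j→6, i→7; i≥j, return j=6. v = [2, 8, 7, 6, 10, 3, 5, 16, 12, 18, 15, 11]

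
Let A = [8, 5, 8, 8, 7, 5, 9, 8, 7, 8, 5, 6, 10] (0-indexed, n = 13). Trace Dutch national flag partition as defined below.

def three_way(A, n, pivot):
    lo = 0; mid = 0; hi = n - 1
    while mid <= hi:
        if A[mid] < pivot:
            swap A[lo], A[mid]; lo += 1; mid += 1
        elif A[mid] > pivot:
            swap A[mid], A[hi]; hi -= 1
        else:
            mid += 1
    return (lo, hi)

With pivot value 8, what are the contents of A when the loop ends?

lo=0 mid=0 hi=12
8=8: mid=1
5<8: swap(0,1), lo=1 mid=2 ⇒ [5, 8, 8, 8, 7, 5, 9, 8, 7, 8, 5, 6, 10]
8=8: mid=3
8=8: mid=4
7<8: swap(1,4), lo=2 mid=5 ⇒ [5, 7, 8, 8, 8, 5, 9, 8, 7, 8, 5, 6, 10]
5<8: swap(2,5), lo=3 mid=6 ⇒ [5, 7, 5, 8, 8, 8, 9, 8, 7, 8, 5, 6, 10]
9>8: swap(6,12), hi=11 ⇒ [5, 7, 5, 8, 8, 8, 10, 8, 7, 8, 5, 6, 9]
10>8: swap(6,11), hi=10 ⇒ [5, 7, 5, 8, 8, 8, 6, 8, 7, 8, 5, 10, 9]
6<8: swap(3,6), lo=4 mid=7 ⇒ [5, 7, 5, 6, 8, 8, 8, 8, 7, 8, 5, 10, 9]
8=8: mid=8
7<8: swap(4,8), lo=5 mid=9 ⇒ [5, 7, 5, 6, 7, 8, 8, 8, 8, 8, 5, 10, 9]
8=8: mid=10
5<8: swap(5,10), lo=6 mid=11 ⇒ [5, 7, 5, 6, 7, 5, 8, 8, 8, 8, 8, 10, 9]
done. lo=6 hi=10; A=[5, 7, 5, 6, 7, 5, 8, 8, 8, 8, 8, 10, 9]

[5, 7, 5, 6, 7, 5, 8, 8, 8, 8, 8, 10, 9]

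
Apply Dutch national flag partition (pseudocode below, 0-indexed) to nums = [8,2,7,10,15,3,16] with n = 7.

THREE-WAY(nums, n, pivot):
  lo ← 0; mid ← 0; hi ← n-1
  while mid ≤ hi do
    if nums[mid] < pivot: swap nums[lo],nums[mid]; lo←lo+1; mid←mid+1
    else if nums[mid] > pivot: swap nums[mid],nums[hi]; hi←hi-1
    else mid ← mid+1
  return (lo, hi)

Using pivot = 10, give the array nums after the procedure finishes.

[8,2,7,3,10,16,15]

lo=0 mid=0 hi=6
8<10: swap(0,0), lo=1 mid=1 ⇒ [8,2,7,10,15,3,16]
2<10: swap(1,1), lo=2 mid=2 ⇒ [8,2,7,10,15,3,16]
7<10: swap(2,2), lo=3 mid=3 ⇒ [8,2,7,10,15,3,16]
10=10: mid=4
15>10: swap(4,6), hi=5 ⇒ [8,2,7,10,16,3,15]
16>10: swap(4,5), hi=4 ⇒ [8,2,7,10,3,16,15]
3<10: swap(3,4), lo=4 mid=5 ⇒ [8,2,7,3,10,16,15]
done. lo=4 hi=4; nums=[8,2,7,3,10,16,15]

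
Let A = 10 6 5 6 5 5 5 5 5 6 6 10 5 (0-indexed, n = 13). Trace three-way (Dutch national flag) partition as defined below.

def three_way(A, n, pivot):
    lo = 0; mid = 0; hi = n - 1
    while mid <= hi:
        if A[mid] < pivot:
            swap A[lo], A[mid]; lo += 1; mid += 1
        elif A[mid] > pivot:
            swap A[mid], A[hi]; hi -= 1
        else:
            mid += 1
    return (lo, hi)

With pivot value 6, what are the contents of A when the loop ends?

pivot = 6; lo=0, mid=0, hi=12
A[mid]=10>6: swap A[0],A[12]; hi=11 → 5 6 5 6 5 5 5 5 5 6 6 10 10
A[mid]=5<6: swap A[0],A[0]; lo=1,mid=1 → 5 6 5 6 5 5 5 5 5 6 6 10 10
A[mid]=6=6: mid=2
A[mid]=5<6: swap A[1],A[2]; lo=2,mid=3 → 5 5 6 6 5 5 5 5 5 6 6 10 10
A[mid]=6=6: mid=4
A[mid]=5<6: swap A[2],A[4]; lo=3,mid=5 → 5 5 5 6 6 5 5 5 5 6 6 10 10
A[mid]=5<6: swap A[3],A[5]; lo=4,mid=6 → 5 5 5 5 6 6 5 5 5 6 6 10 10
A[mid]=5<6: swap A[4],A[6]; lo=5,mid=7 → 5 5 5 5 5 6 6 5 5 6 6 10 10
A[mid]=5<6: swap A[5],A[7]; lo=6,mid=8 → 5 5 5 5 5 5 6 6 5 6 6 10 10
A[mid]=5<6: swap A[6],A[8]; lo=7,mid=9 → 5 5 5 5 5 5 5 6 6 6 6 10 10
A[mid]=6=6: mid=10
A[mid]=6=6: mid=11
A[mid]=10>6: swap A[11],A[11]; hi=10 → 5 5 5 5 5 5 5 6 6 6 6 10 10
end: lo=7, hi=10; A = 5 5 5 5 5 5 5 6 6 6 6 10 10

5 5 5 5 5 5 5 6 6 6 6 10 10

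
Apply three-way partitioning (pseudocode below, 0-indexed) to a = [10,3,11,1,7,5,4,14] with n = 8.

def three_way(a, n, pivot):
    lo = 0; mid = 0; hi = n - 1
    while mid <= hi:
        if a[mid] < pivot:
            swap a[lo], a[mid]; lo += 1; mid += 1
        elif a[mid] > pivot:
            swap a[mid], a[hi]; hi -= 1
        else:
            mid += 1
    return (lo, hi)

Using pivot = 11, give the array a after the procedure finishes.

[10,3,1,7,5,4,11,14]

pivot = 11; lo=0, mid=0, hi=7
a[mid]=10<11: swap a[0],a[0]; lo=1,mid=1 → [10,3,11,1,7,5,4,14]
a[mid]=3<11: swap a[1],a[1]; lo=2,mid=2 → [10,3,11,1,7,5,4,14]
a[mid]=11=11: mid=3
a[mid]=1<11: swap a[2],a[3]; lo=3,mid=4 → [10,3,1,11,7,5,4,14]
a[mid]=7<11: swap a[3],a[4]; lo=4,mid=5 → [10,3,1,7,11,5,4,14]
a[mid]=5<11: swap a[4],a[5]; lo=5,mid=6 → [10,3,1,7,5,11,4,14]
a[mid]=4<11: swap a[5],a[6]; lo=6,mid=7 → [10,3,1,7,5,4,11,14]
a[mid]=14>11: swap a[7],a[7]; hi=6 → [10,3,1,7,5,4,11,14]
end: lo=6, hi=6; a = [10,3,1,7,5,4,11,14]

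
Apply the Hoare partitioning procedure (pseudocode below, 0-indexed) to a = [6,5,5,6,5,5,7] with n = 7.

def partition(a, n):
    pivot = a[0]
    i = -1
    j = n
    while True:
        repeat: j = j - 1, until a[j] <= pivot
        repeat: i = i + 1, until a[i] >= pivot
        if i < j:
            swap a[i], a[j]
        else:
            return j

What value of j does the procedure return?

3

pivot = a[0] = 6; i = -1, j = 7
j→5 (a[5]=5≤6), i→0 (a[0]=6≥6); i<j, swap → [5,5,5,6,5,6,7]
j→4 (a[4]=5≤6), i→3 (a[3]=6≥6); i<j, swap → [5,5,5,5,6,6,7]
j→3, i→4; i≥j, return j=3. a = [5,5,5,5,6,6,7]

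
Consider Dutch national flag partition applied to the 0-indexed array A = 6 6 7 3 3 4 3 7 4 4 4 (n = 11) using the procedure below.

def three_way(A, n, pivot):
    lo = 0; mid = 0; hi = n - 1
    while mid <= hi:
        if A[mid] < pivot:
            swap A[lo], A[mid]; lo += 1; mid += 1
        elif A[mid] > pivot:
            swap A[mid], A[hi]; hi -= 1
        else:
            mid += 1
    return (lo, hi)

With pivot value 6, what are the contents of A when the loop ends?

4 3 3 4 3 4 4 6 6 7 7

lo=0 mid=0 hi=10
6=6: mid=1
6=6: mid=2
7>6: swap(2,10), hi=9 ⇒ 6 6 4 3 3 4 3 7 4 4 7
4<6: swap(0,2), lo=1 mid=3 ⇒ 4 6 6 3 3 4 3 7 4 4 7
3<6: swap(1,3), lo=2 mid=4 ⇒ 4 3 6 6 3 4 3 7 4 4 7
3<6: swap(2,4), lo=3 mid=5 ⇒ 4 3 3 6 6 4 3 7 4 4 7
4<6: swap(3,5), lo=4 mid=6 ⇒ 4 3 3 4 6 6 3 7 4 4 7
3<6: swap(4,6), lo=5 mid=7 ⇒ 4 3 3 4 3 6 6 7 4 4 7
7>6: swap(7,9), hi=8 ⇒ 4 3 3 4 3 6 6 4 4 7 7
4<6: swap(5,7), lo=6 mid=8 ⇒ 4 3 3 4 3 4 6 6 4 7 7
4<6: swap(6,8), lo=7 mid=9 ⇒ 4 3 3 4 3 4 4 6 6 7 7
done. lo=7 hi=8; A=4 3 3 4 3 4 4 6 6 7 7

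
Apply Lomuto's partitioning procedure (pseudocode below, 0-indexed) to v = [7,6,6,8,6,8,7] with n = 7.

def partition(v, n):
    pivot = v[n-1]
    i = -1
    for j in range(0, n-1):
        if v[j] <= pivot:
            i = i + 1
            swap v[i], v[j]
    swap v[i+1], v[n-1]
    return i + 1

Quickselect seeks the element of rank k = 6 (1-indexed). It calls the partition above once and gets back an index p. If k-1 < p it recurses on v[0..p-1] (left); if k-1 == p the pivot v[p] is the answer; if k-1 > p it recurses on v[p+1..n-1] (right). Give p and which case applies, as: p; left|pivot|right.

4; right

pivot = v[6] = 7; i = -1
j=0: v[0]=7 ≤ 7 → i=0, swap v[0],v[0] (no change) → [7,6,6,8,6,8,7]
j=1: v[1]=6 ≤ 7 → i=1, swap v[1],v[1] (no change) → [7,6,6,8,6,8,7]
j=2: v[2]=6 ≤ 7 → i=2, swap v[2],v[2] (no change) → [7,6,6,8,6,8,7]
j=3: v[3]=8 > 7 → no swap
j=4: v[4]=6 ≤ 7 → i=3, swap v[3],v[4] → [7,6,6,6,8,8,7]
j=5: v[5]=8 > 7 → no swap
final swap v[4],v[6] → [7,6,6,6,7,8,8]; return 4
p = 4; k-1 = 5 > 4 ⇒ right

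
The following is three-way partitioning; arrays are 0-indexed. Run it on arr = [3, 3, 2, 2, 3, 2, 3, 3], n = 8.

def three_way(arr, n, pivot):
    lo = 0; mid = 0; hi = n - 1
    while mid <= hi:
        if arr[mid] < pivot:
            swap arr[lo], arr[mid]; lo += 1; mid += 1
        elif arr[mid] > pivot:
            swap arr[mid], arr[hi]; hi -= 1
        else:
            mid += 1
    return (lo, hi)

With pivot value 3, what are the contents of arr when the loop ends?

[2, 2, 2, 3, 3, 3, 3, 3]

lo=0 mid=0 hi=7
3=3: mid=1
3=3: mid=2
2<3: swap(0,2), lo=1 mid=3 ⇒ [2, 3, 3, 2, 3, 2, 3, 3]
2<3: swap(1,3), lo=2 mid=4 ⇒ [2, 2, 3, 3, 3, 2, 3, 3]
3=3: mid=5
2<3: swap(2,5), lo=3 mid=6 ⇒ [2, 2, 2, 3, 3, 3, 3, 3]
3=3: mid=7
3=3: mid=8
done. lo=3 hi=7; arr=[2, 2, 2, 3, 3, 3, 3, 3]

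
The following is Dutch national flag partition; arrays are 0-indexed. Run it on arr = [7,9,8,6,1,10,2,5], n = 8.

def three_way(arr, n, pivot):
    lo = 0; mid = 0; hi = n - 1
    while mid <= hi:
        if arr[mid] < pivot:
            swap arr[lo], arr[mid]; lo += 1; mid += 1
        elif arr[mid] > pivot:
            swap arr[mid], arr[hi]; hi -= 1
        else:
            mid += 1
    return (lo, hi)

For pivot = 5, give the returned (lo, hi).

(2, 2)

lo=0 mid=0 hi=7
7>5: swap(0,7), hi=6 ⇒ [5,9,8,6,1,10,2,7]
5=5: mid=1
9>5: swap(1,6), hi=5 ⇒ [5,2,8,6,1,10,9,7]
2<5: swap(0,1), lo=1 mid=2 ⇒ [2,5,8,6,1,10,9,7]
8>5: swap(2,5), hi=4 ⇒ [2,5,10,6,1,8,9,7]
10>5: swap(2,4), hi=3 ⇒ [2,5,1,6,10,8,9,7]
1<5: swap(1,2), lo=2 mid=3 ⇒ [2,1,5,6,10,8,9,7]
6>5: swap(3,3), hi=2 ⇒ [2,1,5,6,10,8,9,7]
done. lo=2 hi=2; arr=[2,1,5,6,10,8,9,7]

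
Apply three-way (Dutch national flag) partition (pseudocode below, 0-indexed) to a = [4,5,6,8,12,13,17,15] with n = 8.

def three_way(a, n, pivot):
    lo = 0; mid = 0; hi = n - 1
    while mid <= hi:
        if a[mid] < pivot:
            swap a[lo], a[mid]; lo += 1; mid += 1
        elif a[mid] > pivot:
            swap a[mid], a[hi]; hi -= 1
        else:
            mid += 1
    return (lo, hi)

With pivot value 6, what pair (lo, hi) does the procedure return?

(2, 2)

pivot = 6; lo=0, mid=0, hi=7
a[mid]=4<6: swap a[0],a[0]; lo=1,mid=1 → [4,5,6,8,12,13,17,15]
a[mid]=5<6: swap a[1],a[1]; lo=2,mid=2 → [4,5,6,8,12,13,17,15]
a[mid]=6=6: mid=3
a[mid]=8>6: swap a[3],a[7]; hi=6 → [4,5,6,15,12,13,17,8]
a[mid]=15>6: swap a[3],a[6]; hi=5 → [4,5,6,17,12,13,15,8]
a[mid]=17>6: swap a[3],a[5]; hi=4 → [4,5,6,13,12,17,15,8]
a[mid]=13>6: swap a[3],a[4]; hi=3 → [4,5,6,12,13,17,15,8]
a[mid]=12>6: swap a[3],a[3]; hi=2 → [4,5,6,12,13,17,15,8]
end: lo=2, hi=2; a = [4,5,6,12,13,17,15,8]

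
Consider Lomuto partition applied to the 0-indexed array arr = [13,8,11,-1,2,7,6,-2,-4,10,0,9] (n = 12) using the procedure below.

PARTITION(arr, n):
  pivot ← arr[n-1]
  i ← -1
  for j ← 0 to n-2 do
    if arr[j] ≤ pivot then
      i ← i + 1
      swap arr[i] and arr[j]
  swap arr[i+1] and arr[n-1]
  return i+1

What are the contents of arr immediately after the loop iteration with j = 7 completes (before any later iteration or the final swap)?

pivot = arr[11] = 9; i = -1
j=0: arr[0]=13 > 9 → no swap
j=1: arr[1]=8 ≤ 9 → i=0, swap arr[0],arr[1] → [8,13,11,-1,2,7,6,-2,-4,10,0,9]
j=2: arr[2]=11 > 9 → no swap
j=3: arr[3]=-1 ≤ 9 → i=1, swap arr[1],arr[3] → [8,-1,11,13,2,7,6,-2,-4,10,0,9]
j=4: arr[4]=2 ≤ 9 → i=2, swap arr[2],arr[4] → [8,-1,2,13,11,7,6,-2,-4,10,0,9]
j=5: arr[5]=7 ≤ 9 → i=3, swap arr[3],arr[5] → [8,-1,2,7,11,13,6,-2,-4,10,0,9]
j=6: arr[6]=6 ≤ 9 → i=4, swap arr[4],arr[6] → [8,-1,2,7,6,13,11,-2,-4,10,0,9]
j=7: arr[7]=-2 ≤ 9 → i=5, swap arr[5],arr[7] → [8,-1,2,7,6,-2,11,13,-4,10,0,9]
(after j=7) arr = [8,-1,2,7,6,-2,11,13,-4,10,0,9]

[8,-1,2,7,6,-2,11,13,-4,10,0,9]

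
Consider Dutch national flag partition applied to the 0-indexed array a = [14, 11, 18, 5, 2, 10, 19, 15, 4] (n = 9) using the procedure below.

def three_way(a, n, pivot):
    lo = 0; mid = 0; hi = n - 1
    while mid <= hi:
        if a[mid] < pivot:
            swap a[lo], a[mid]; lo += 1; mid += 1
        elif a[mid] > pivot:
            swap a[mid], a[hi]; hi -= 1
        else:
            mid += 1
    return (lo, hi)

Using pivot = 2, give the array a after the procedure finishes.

lo=0 mid=0 hi=8
14>2: swap(0,8), hi=7 ⇒ [4, 11, 18, 5, 2, 10, 19, 15, 14]
4>2: swap(0,7), hi=6 ⇒ [15, 11, 18, 5, 2, 10, 19, 4, 14]
15>2: swap(0,6), hi=5 ⇒ [19, 11, 18, 5, 2, 10, 15, 4, 14]
19>2: swap(0,5), hi=4 ⇒ [10, 11, 18, 5, 2, 19, 15, 4, 14]
10>2: swap(0,4), hi=3 ⇒ [2, 11, 18, 5, 10, 19, 15, 4, 14]
2=2: mid=1
11>2: swap(1,3), hi=2 ⇒ [2, 5, 18, 11, 10, 19, 15, 4, 14]
5>2: swap(1,2), hi=1 ⇒ [2, 18, 5, 11, 10, 19, 15, 4, 14]
18>2: swap(1,1), hi=0 ⇒ [2, 18, 5, 11, 10, 19, 15, 4, 14]
done. lo=0 hi=0; a=[2, 18, 5, 11, 10, 19, 15, 4, 14]

[2, 18, 5, 11, 10, 19, 15, 4, 14]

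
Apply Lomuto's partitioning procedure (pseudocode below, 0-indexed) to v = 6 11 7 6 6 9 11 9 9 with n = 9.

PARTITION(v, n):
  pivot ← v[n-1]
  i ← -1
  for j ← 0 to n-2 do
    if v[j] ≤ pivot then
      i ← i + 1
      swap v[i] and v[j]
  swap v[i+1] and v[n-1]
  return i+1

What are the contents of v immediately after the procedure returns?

pivot = v[8] = 9; i = -1
j=0: v[0]=6 ≤ 9 → i=0, swap v[0],v[0] (no change) → 6 11 7 6 6 9 11 9 9
j=1: v[1]=11 > 9 → no swap
j=2: v[2]=7 ≤ 9 → i=1, swap v[1],v[2] → 6 7 11 6 6 9 11 9 9
j=3: v[3]=6 ≤ 9 → i=2, swap v[2],v[3] → 6 7 6 11 6 9 11 9 9
j=4: v[4]=6 ≤ 9 → i=3, swap v[3],v[4] → 6 7 6 6 11 9 11 9 9
j=5: v[5]=9 ≤ 9 → i=4, swap v[4],v[5] → 6 7 6 6 9 11 11 9 9
j=6: v[6]=11 > 9 → no swap
j=7: v[7]=9 ≤ 9 → i=5, swap v[5],v[7] → 6 7 6 6 9 9 11 11 9
final swap v[6],v[8] → 6 7 6 6 9 9 9 11 11; return 6

6 7 6 6 9 9 9 11 11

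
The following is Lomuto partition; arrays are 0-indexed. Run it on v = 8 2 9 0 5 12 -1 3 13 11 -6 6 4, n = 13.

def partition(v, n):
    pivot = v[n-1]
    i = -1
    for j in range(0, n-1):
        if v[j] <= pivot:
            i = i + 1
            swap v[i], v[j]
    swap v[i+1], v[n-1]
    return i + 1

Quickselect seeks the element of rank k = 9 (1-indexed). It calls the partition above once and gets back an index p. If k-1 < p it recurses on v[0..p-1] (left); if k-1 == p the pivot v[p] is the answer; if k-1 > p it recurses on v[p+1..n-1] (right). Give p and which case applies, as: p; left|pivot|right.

pivot = v[12] = 4; i = -1
j=0: v[0]=8 > 4 → no swap
j=1: v[1]=2 ≤ 4 → i=0, swap v[0],v[1] → 2 8 9 0 5 12 -1 3 13 11 -6 6 4
j=2: v[2]=9 > 4 → no swap
j=3: v[3]=0 ≤ 4 → i=1, swap v[1],v[3] → 2 0 9 8 5 12 -1 3 13 11 -6 6 4
j=4: v[4]=5 > 4 → no swap
j=5: v[5]=12 > 4 → no swap
j=6: v[6]=-1 ≤ 4 → i=2, swap v[2],v[6] → 2 0 -1 8 5 12 9 3 13 11 -6 6 4
j=7: v[7]=3 ≤ 4 → i=3, swap v[3],v[7] → 2 0 -1 3 5 12 9 8 13 11 -6 6 4
j=8: v[8]=13 > 4 → no swap
j=9: v[9]=11 > 4 → no swap
j=10: v[10]=-6 ≤ 4 → i=4, swap v[4],v[10] → 2 0 -1 3 -6 12 9 8 13 11 5 6 4
j=11: v[11]=6 > 4 → no swap
final swap v[5],v[12] → 2 0 -1 3 -6 4 9 8 13 11 5 6 12; return 5
p = 5; k-1 = 8 > 5 ⇒ right

5; right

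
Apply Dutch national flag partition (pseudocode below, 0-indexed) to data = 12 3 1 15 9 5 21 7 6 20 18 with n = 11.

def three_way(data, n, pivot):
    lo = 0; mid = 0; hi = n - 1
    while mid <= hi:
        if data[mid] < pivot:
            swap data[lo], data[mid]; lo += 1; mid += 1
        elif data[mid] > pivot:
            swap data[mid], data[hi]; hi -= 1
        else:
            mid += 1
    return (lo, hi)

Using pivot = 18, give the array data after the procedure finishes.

12 3 1 15 9 5 7 6 18 20 21

lo=0 mid=0 hi=10
12<18: swap(0,0), lo=1 mid=1 ⇒ 12 3 1 15 9 5 21 7 6 20 18
3<18: swap(1,1), lo=2 mid=2 ⇒ 12 3 1 15 9 5 21 7 6 20 18
1<18: swap(2,2), lo=3 mid=3 ⇒ 12 3 1 15 9 5 21 7 6 20 18
15<18: swap(3,3), lo=4 mid=4 ⇒ 12 3 1 15 9 5 21 7 6 20 18
9<18: swap(4,4), lo=5 mid=5 ⇒ 12 3 1 15 9 5 21 7 6 20 18
5<18: swap(5,5), lo=6 mid=6 ⇒ 12 3 1 15 9 5 21 7 6 20 18
21>18: swap(6,10), hi=9 ⇒ 12 3 1 15 9 5 18 7 6 20 21
18=18: mid=7
7<18: swap(6,7), lo=7 mid=8 ⇒ 12 3 1 15 9 5 7 18 6 20 21
6<18: swap(7,8), lo=8 mid=9 ⇒ 12 3 1 15 9 5 7 6 18 20 21
20>18: swap(9,9), hi=8 ⇒ 12 3 1 15 9 5 7 6 18 20 21
done. lo=8 hi=8; data=12 3 1 15 9 5 7 6 18 20 21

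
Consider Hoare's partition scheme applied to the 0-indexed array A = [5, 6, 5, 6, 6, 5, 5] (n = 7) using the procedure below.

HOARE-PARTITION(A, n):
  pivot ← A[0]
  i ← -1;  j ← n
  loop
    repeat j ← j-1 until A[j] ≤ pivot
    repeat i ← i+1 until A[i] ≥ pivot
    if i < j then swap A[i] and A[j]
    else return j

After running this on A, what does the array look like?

pivot=5
j stops at 6 (5), i stops at 0 (5); swap ⇒ [5, 6, 5, 6, 6, 5, 5]
j stops at 5 (5), i stops at 1 (6); swap ⇒ [5, 5, 5, 6, 6, 6, 5]
j stops at 2, i stops at 2; i≥j ⇒ return 2. A=[5, 5, 5, 6, 6, 6, 5]

[5, 5, 5, 6, 6, 6, 5]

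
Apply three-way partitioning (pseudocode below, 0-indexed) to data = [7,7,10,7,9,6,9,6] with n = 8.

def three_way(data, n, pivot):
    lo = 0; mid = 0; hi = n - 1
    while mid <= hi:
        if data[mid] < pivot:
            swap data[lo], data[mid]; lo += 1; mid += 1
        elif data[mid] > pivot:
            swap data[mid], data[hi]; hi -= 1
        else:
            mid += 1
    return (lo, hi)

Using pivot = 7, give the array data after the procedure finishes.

[6,6,7,7,7,9,9,10]

lo=0 mid=0 hi=7
7=7: mid=1
7=7: mid=2
10>7: swap(2,7), hi=6 ⇒ [7,7,6,7,9,6,9,10]
6<7: swap(0,2), lo=1 mid=3 ⇒ [6,7,7,7,9,6,9,10]
7=7: mid=4
9>7: swap(4,6), hi=5 ⇒ [6,7,7,7,9,6,9,10]
9>7: swap(4,5), hi=4 ⇒ [6,7,7,7,6,9,9,10]
6<7: swap(1,4), lo=2 mid=5 ⇒ [6,6,7,7,7,9,9,10]
done. lo=2 hi=4; data=[6,6,7,7,7,9,9,10]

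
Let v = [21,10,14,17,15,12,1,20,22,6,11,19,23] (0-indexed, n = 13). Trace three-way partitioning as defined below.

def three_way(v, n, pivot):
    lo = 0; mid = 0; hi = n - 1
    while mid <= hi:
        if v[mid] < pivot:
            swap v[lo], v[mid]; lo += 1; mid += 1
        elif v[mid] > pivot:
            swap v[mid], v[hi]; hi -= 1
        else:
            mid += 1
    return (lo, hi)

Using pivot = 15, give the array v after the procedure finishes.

pivot = 15; lo=0, mid=0, hi=12
v[mid]=21>15: swap v[0],v[12]; hi=11 → [23,10,14,17,15,12,1,20,22,6,11,19,21]
v[mid]=23>15: swap v[0],v[11]; hi=10 → [19,10,14,17,15,12,1,20,22,6,11,23,21]
v[mid]=19>15: swap v[0],v[10]; hi=9 → [11,10,14,17,15,12,1,20,22,6,19,23,21]
v[mid]=11<15: swap v[0],v[0]; lo=1,mid=1 → [11,10,14,17,15,12,1,20,22,6,19,23,21]
v[mid]=10<15: swap v[1],v[1]; lo=2,mid=2 → [11,10,14,17,15,12,1,20,22,6,19,23,21]
v[mid]=14<15: swap v[2],v[2]; lo=3,mid=3 → [11,10,14,17,15,12,1,20,22,6,19,23,21]
v[mid]=17>15: swap v[3],v[9]; hi=8 → [11,10,14,6,15,12,1,20,22,17,19,23,21]
v[mid]=6<15: swap v[3],v[3]; lo=4,mid=4 → [11,10,14,6,15,12,1,20,22,17,19,23,21]
v[mid]=15=15: mid=5
v[mid]=12<15: swap v[4],v[5]; lo=5,mid=6 → [11,10,14,6,12,15,1,20,22,17,19,23,21]
v[mid]=1<15: swap v[5],v[6]; lo=6,mid=7 → [11,10,14,6,12,1,15,20,22,17,19,23,21]
v[mid]=20>15: swap v[7],v[8]; hi=7 → [11,10,14,6,12,1,15,22,20,17,19,23,21]
v[mid]=22>15: swap v[7],v[7]; hi=6 → [11,10,14,6,12,1,15,22,20,17,19,23,21]
end: lo=6, hi=6; v = [11,10,14,6,12,1,15,22,20,17,19,23,21]

[11,10,14,6,12,1,15,22,20,17,19,23,21]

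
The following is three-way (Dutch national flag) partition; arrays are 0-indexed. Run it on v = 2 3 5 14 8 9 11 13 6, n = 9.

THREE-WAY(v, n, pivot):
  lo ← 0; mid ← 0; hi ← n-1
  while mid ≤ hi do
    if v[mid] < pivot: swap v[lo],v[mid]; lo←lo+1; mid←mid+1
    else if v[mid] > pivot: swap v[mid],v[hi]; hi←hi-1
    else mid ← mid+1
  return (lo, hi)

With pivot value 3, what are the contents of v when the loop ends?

pivot = 3; lo=0, mid=0, hi=8
v[mid]=2<3: swap v[0],v[0]; lo=1,mid=1 → 2 3 5 14 8 9 11 13 6
v[mid]=3=3: mid=2
v[mid]=5>3: swap v[2],v[8]; hi=7 → 2 3 6 14 8 9 11 13 5
v[mid]=6>3: swap v[2],v[7]; hi=6 → 2 3 13 14 8 9 11 6 5
v[mid]=13>3: swap v[2],v[6]; hi=5 → 2 3 11 14 8 9 13 6 5
v[mid]=11>3: swap v[2],v[5]; hi=4 → 2 3 9 14 8 11 13 6 5
v[mid]=9>3: swap v[2],v[4]; hi=3 → 2 3 8 14 9 11 13 6 5
v[mid]=8>3: swap v[2],v[3]; hi=2 → 2 3 14 8 9 11 13 6 5
v[mid]=14>3: swap v[2],v[2]; hi=1 → 2 3 14 8 9 11 13 6 5
end: lo=1, hi=1; v = 2 3 14 8 9 11 13 6 5

2 3 14 8 9 11 13 6 5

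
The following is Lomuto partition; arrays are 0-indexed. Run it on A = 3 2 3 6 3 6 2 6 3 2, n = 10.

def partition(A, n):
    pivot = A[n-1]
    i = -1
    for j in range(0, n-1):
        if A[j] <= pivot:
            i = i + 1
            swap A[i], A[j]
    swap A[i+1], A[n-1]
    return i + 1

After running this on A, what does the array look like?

pivot=2, i=-1
j=0: 3>2, skip
j=1: 2≤2, i=0, swap(0,1) ⇒ 2 3 3 6 3 6 2 6 3 2
j=2: 3>2, skip
j=3: 6>2, skip
j=4: 3>2, skip
j=5: 6>2, skip
j=6: 2≤2, i=1, swap(1,6) ⇒ 2 2 3 6 3 6 3 6 3 2
j=7: 6>2, skip
j=8: 3>2, skip
swap(2,9) ⇒ 2 2 2 6 3 6 3 6 3 3; return 2

2 2 2 6 3 6 3 6 3 3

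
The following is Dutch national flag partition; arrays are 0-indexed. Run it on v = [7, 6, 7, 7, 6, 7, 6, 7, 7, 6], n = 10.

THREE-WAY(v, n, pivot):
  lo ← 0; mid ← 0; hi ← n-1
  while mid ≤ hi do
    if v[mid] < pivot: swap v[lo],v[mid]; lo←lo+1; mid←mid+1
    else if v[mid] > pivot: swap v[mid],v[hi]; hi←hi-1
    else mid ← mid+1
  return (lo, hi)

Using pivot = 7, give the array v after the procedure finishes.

[6, 6, 6, 6, 7, 7, 7, 7, 7, 7]

lo=0 mid=0 hi=9
7=7: mid=1
6<7: swap(0,1), lo=1 mid=2 ⇒ [6, 7, 7, 7, 6, 7, 6, 7, 7, 6]
7=7: mid=3
7=7: mid=4
6<7: swap(1,4), lo=2 mid=5 ⇒ [6, 6, 7, 7, 7, 7, 6, 7, 7, 6]
7=7: mid=6
6<7: swap(2,6), lo=3 mid=7 ⇒ [6, 6, 6, 7, 7, 7, 7, 7, 7, 6]
7=7: mid=8
7=7: mid=9
6<7: swap(3,9), lo=4 mid=10 ⇒ [6, 6, 6, 6, 7, 7, 7, 7, 7, 7]
done. lo=4 hi=9; v=[6, 6, 6, 6, 7, 7, 7, 7, 7, 7]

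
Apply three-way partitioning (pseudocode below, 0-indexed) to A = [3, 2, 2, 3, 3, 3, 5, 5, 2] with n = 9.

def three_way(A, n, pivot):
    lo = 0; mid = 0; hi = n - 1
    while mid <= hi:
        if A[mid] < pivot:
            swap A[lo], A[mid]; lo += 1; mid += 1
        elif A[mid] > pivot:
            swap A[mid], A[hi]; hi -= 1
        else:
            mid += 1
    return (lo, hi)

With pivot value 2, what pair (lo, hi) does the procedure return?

(0, 2)

lo=0 mid=0 hi=8
3>2: swap(0,8), hi=7 ⇒ [2, 2, 2, 3, 3, 3, 5, 5, 3]
2=2: mid=1
2=2: mid=2
2=2: mid=3
3>2: swap(3,7), hi=6 ⇒ [2, 2, 2, 5, 3, 3, 5, 3, 3]
5>2: swap(3,6), hi=5 ⇒ [2, 2, 2, 5, 3, 3, 5, 3, 3]
5>2: swap(3,5), hi=4 ⇒ [2, 2, 2, 3, 3, 5, 5, 3, 3]
3>2: swap(3,4), hi=3 ⇒ [2, 2, 2, 3, 3, 5, 5, 3, 3]
3>2: swap(3,3), hi=2 ⇒ [2, 2, 2, 3, 3, 5, 5, 3, 3]
done. lo=0 hi=2; A=[2, 2, 2, 3, 3, 5, 5, 3, 3]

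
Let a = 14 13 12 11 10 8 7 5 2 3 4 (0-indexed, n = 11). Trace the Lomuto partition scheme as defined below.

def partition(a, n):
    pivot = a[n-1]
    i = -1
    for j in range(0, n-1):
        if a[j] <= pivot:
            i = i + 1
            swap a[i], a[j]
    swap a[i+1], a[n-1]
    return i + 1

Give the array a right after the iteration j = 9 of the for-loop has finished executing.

pivot = a[10] = 4; i = -1
j=0: a[0]=14 > 4 → no swap
j=1: a[1]=13 > 4 → no swap
j=2: a[2]=12 > 4 → no swap
j=3: a[3]=11 > 4 → no swap
j=4: a[4]=10 > 4 → no swap
j=5: a[5]=8 > 4 → no swap
j=6: a[6]=7 > 4 → no swap
j=7: a[7]=5 > 4 → no swap
j=8: a[8]=2 ≤ 4 → i=0, swap a[0],a[8] → 2 13 12 11 10 8 7 5 14 3 4
j=9: a[9]=3 ≤ 4 → i=1, swap a[1],a[9] → 2 3 12 11 10 8 7 5 14 13 4
(after j=9) a = 2 3 12 11 10 8 7 5 14 13 4

2 3 12 11 10 8 7 5 14 13 4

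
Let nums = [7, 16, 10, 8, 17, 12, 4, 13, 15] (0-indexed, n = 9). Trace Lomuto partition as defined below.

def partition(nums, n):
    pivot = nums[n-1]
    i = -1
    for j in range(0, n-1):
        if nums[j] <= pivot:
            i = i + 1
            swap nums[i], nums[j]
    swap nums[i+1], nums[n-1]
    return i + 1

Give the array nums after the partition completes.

[7, 10, 8, 12, 4, 13, 15, 16, 17]

pivot = nums[8] = 15; i = -1
j=0: nums[0]=7 ≤ 15 → i=0, swap nums[0],nums[0] (no change) → [7, 16, 10, 8, 17, 12, 4, 13, 15]
j=1: nums[1]=16 > 15 → no swap
j=2: nums[2]=10 ≤ 15 → i=1, swap nums[1],nums[2] → [7, 10, 16, 8, 17, 12, 4, 13, 15]
j=3: nums[3]=8 ≤ 15 → i=2, swap nums[2],nums[3] → [7, 10, 8, 16, 17, 12, 4, 13, 15]
j=4: nums[4]=17 > 15 → no swap
j=5: nums[5]=12 ≤ 15 → i=3, swap nums[3],nums[5] → [7, 10, 8, 12, 17, 16, 4, 13, 15]
j=6: nums[6]=4 ≤ 15 → i=4, swap nums[4],nums[6] → [7, 10, 8, 12, 4, 16, 17, 13, 15]
j=7: nums[7]=13 ≤ 15 → i=5, swap nums[5],nums[7] → [7, 10, 8, 12, 4, 13, 17, 16, 15]
final swap nums[6],nums[8] → [7, 10, 8, 12, 4, 13, 15, 16, 17]; return 6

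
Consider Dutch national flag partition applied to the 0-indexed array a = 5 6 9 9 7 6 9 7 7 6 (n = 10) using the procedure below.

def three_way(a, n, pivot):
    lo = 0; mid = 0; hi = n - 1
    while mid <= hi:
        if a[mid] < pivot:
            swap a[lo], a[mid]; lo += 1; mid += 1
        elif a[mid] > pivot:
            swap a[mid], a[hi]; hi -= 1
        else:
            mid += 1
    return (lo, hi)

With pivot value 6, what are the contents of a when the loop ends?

pivot = 6; lo=0, mid=0, hi=9
a[mid]=5<6: swap a[0],a[0]; lo=1,mid=1 → 5 6 9 9 7 6 9 7 7 6
a[mid]=6=6: mid=2
a[mid]=9>6: swap a[2],a[9]; hi=8 → 5 6 6 9 7 6 9 7 7 9
a[mid]=6=6: mid=3
a[mid]=9>6: swap a[3],a[8]; hi=7 → 5 6 6 7 7 6 9 7 9 9
a[mid]=7>6: swap a[3],a[7]; hi=6 → 5 6 6 7 7 6 9 7 9 9
a[mid]=7>6: swap a[3],a[6]; hi=5 → 5 6 6 9 7 6 7 7 9 9
a[mid]=9>6: swap a[3],a[5]; hi=4 → 5 6 6 6 7 9 7 7 9 9
a[mid]=6=6: mid=4
a[mid]=7>6: swap a[4],a[4]; hi=3 → 5 6 6 6 7 9 7 7 9 9
end: lo=1, hi=3; a = 5 6 6 6 7 9 7 7 9 9

5 6 6 6 7 9 7 7 9 9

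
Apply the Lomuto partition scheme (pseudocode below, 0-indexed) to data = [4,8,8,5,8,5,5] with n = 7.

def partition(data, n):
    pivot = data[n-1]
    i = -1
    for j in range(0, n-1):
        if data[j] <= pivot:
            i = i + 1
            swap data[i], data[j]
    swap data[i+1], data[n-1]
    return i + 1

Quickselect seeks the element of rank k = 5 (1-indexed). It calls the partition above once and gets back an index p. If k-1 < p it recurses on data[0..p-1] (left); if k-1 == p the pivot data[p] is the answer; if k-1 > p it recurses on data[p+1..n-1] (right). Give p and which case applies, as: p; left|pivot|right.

3; right

pivot = data[6] = 5; i = -1
j=0: data[0]=4 ≤ 5 → i=0, swap data[0],data[0] (no change) → [4,8,8,5,8,5,5]
j=1: data[1]=8 > 5 → no swap
j=2: data[2]=8 > 5 → no swap
j=3: data[3]=5 ≤ 5 → i=1, swap data[1],data[3] → [4,5,8,8,8,5,5]
j=4: data[4]=8 > 5 → no swap
j=5: data[5]=5 ≤ 5 → i=2, swap data[2],data[5] → [4,5,5,8,8,8,5]
final swap data[3],data[6] → [4,5,5,5,8,8,8]; return 3
p = 3; k-1 = 4 > 3 ⇒ right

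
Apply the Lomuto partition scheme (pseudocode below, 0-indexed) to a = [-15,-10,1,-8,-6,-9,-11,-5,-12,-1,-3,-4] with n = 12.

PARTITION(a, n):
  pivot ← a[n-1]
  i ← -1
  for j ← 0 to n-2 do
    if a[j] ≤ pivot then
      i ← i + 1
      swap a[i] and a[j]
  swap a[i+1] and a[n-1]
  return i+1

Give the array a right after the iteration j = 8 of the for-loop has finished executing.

[-15,-10,-8,-6,-9,-11,-5,-12,1,-1,-3,-4]

pivot=-4, i=-1
j=0: -15≤-4, i=0, swap(0,0) ⇒ [-15,-10,1,-8,-6,-9,-11,-5,-12,-1,-3,-4]
j=1: -10≤-4, i=1, swap(1,1) ⇒ [-15,-10,1,-8,-6,-9,-11,-5,-12,-1,-3,-4]
j=2: 1>-4, skip
j=3: -8≤-4, i=2, swap(2,3) ⇒ [-15,-10,-8,1,-6,-9,-11,-5,-12,-1,-3,-4]
j=4: -6≤-4, i=3, swap(3,4) ⇒ [-15,-10,-8,-6,1,-9,-11,-5,-12,-1,-3,-4]
j=5: -9≤-4, i=4, swap(4,5) ⇒ [-15,-10,-8,-6,-9,1,-11,-5,-12,-1,-3,-4]
j=6: -11≤-4, i=5, swap(5,6) ⇒ [-15,-10,-8,-6,-9,-11,1,-5,-12,-1,-3,-4]
j=7: -5≤-4, i=6, swap(6,7) ⇒ [-15,-10,-8,-6,-9,-11,-5,1,-12,-1,-3,-4]
j=8: -12≤-4, i=7, swap(7,8) ⇒ [-15,-10,-8,-6,-9,-11,-5,-12,1,-1,-3,-4]
(after j=8) a = [-15,-10,-8,-6,-9,-11,-5,-12,1,-1,-3,-4]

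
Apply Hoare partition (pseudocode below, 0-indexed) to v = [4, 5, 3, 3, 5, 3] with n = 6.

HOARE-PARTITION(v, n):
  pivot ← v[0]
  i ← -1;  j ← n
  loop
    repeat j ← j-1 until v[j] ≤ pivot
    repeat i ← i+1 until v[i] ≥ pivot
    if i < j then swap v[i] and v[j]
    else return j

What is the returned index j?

2

pivot = v[0] = 4; i = -1, j = 6
j→5 (v[5]=3≤4), i→0 (v[0]=4≥4); i<j, swap → [3, 5, 3, 3, 5, 4]
j→3 (v[3]=3≤4), i→1 (v[1]=5≥4); i<j, swap → [3, 3, 3, 5, 5, 4]
j→2, i→3; i≥j, return j=2. v = [3, 3, 3, 5, 5, 4]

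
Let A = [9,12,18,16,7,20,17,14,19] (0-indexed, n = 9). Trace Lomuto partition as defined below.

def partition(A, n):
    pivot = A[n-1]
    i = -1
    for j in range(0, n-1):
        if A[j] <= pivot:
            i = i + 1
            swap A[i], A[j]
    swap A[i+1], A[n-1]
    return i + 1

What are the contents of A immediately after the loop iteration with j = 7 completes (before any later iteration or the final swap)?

pivot = A[8] = 19; i = -1
j=0: A[0]=9 ≤ 19 → i=0, swap A[0],A[0] (no change) → [9,12,18,16,7,20,17,14,19]
j=1: A[1]=12 ≤ 19 → i=1, swap A[1],A[1] (no change) → [9,12,18,16,7,20,17,14,19]
j=2: A[2]=18 ≤ 19 → i=2, swap A[2],A[2] (no change) → [9,12,18,16,7,20,17,14,19]
j=3: A[3]=16 ≤ 19 → i=3, swap A[3],A[3] (no change) → [9,12,18,16,7,20,17,14,19]
j=4: A[4]=7 ≤ 19 → i=4, swap A[4],A[4] (no change) → [9,12,18,16,7,20,17,14,19]
j=5: A[5]=20 > 19 → no swap
j=6: A[6]=17 ≤ 19 → i=5, swap A[5],A[6] → [9,12,18,16,7,17,20,14,19]
j=7: A[7]=14 ≤ 19 → i=6, swap A[6],A[7] → [9,12,18,16,7,17,14,20,19]
(after j=7) A = [9,12,18,16,7,17,14,20,19]

[9,12,18,16,7,17,14,20,19]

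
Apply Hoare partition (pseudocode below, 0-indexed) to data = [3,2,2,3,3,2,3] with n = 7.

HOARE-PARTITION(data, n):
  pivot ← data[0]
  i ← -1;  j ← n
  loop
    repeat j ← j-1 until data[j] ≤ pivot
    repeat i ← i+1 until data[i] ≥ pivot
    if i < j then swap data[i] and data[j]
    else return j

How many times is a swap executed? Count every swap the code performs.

2

pivot = data[0] = 3; i = -1, j = 7
j→6 (data[6]=3≤3), i→0 (data[0]=3≥3); i<j, swap → [3,2,2,3,3,2,3]
j→5 (data[5]=2≤3), i→3 (data[3]=3≥3); i<j, swap → [3,2,2,2,3,3,3]
j→4, i→4; i≥j, return j=4. data = [3,2,2,2,3,3,3]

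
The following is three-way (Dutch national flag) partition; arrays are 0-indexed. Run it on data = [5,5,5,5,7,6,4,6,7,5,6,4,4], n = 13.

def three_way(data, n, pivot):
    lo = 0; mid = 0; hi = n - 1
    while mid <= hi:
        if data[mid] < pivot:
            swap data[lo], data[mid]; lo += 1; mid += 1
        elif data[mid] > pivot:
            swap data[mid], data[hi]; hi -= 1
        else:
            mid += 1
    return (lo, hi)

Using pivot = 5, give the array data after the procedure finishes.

[4,4,4,5,5,5,5,5,7,6,6,6,7]

pivot = 5; lo=0, mid=0, hi=12
data[mid]=5=5: mid=1
data[mid]=5=5: mid=2
data[mid]=5=5: mid=3
data[mid]=5=5: mid=4
data[mid]=7>5: swap data[4],data[12]; hi=11 → [5,5,5,5,4,6,4,6,7,5,6,4,7]
data[mid]=4<5: swap data[0],data[4]; lo=1,mid=5 → [4,5,5,5,5,6,4,6,7,5,6,4,7]
data[mid]=6>5: swap data[5],data[11]; hi=10 → [4,5,5,5,5,4,4,6,7,5,6,6,7]
data[mid]=4<5: swap data[1],data[5]; lo=2,mid=6 → [4,4,5,5,5,5,4,6,7,5,6,6,7]
data[mid]=4<5: swap data[2],data[6]; lo=3,mid=7 → [4,4,4,5,5,5,5,6,7,5,6,6,7]
data[mid]=6>5: swap data[7],data[10]; hi=9 → [4,4,4,5,5,5,5,6,7,5,6,6,7]
data[mid]=6>5: swap data[7],data[9]; hi=8 → [4,4,4,5,5,5,5,5,7,6,6,6,7]
data[mid]=5=5: mid=8
data[mid]=7>5: swap data[8],data[8]; hi=7 → [4,4,4,5,5,5,5,5,7,6,6,6,7]
end: lo=3, hi=7; data = [4,4,4,5,5,5,5,5,7,6,6,6,7]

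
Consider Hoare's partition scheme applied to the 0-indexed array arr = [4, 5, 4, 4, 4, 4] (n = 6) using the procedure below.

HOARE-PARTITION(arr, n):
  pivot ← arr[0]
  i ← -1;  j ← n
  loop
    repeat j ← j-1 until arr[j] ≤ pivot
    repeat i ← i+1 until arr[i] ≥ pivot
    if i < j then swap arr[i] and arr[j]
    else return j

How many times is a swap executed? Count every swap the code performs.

pivot = arr[0] = 4; i = -1, j = 6
j→5 (arr[5]=4≤4), i→0 (arr[0]=4≥4); i<j, swap → [4, 5, 4, 4, 4, 4]
j→4 (arr[4]=4≤4), i→1 (arr[1]=5≥4); i<j, swap → [4, 4, 4, 4, 5, 4]
j→3 (arr[3]=4≤4), i→2 (arr[2]=4≥4); i<j, swap → [4, 4, 4, 4, 5, 4]
j→2, i→3; i≥j, return j=2. arr = [4, 4, 4, 4, 5, 4]

3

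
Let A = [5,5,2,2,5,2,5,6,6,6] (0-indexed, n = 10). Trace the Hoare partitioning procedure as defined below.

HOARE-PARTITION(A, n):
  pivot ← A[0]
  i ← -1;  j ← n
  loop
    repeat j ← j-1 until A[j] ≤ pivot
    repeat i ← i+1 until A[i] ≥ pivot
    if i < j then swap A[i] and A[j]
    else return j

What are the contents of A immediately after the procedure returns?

pivot = A[0] = 5; i = -1, j = 10
j→6 (A[6]=5≤5), i→0 (A[0]=5≥5); i<j, swap → [5,5,2,2,5,2,5,6,6,6]
j→5 (A[5]=2≤5), i→1 (A[1]=5≥5); i<j, swap → [5,2,2,2,5,5,5,6,6,6]
j→4, i→4; i≥j, return j=4. A = [5,2,2,2,5,5,5,6,6,6]

[5,2,2,2,5,5,5,6,6,6]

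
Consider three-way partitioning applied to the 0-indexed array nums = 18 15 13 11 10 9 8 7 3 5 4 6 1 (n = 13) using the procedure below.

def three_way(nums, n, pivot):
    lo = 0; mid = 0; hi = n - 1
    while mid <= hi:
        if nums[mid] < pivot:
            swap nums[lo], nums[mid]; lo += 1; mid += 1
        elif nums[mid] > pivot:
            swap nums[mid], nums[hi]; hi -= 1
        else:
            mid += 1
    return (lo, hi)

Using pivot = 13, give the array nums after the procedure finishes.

lo=0 mid=0 hi=12
18>13: swap(0,12), hi=11 ⇒ 1 15 13 11 10 9 8 7 3 5 4 6 18
1<13: swap(0,0), lo=1 mid=1 ⇒ 1 15 13 11 10 9 8 7 3 5 4 6 18
15>13: swap(1,11), hi=10 ⇒ 1 6 13 11 10 9 8 7 3 5 4 15 18
6<13: swap(1,1), lo=2 mid=2 ⇒ 1 6 13 11 10 9 8 7 3 5 4 15 18
13=13: mid=3
11<13: swap(2,3), lo=3 mid=4 ⇒ 1 6 11 13 10 9 8 7 3 5 4 15 18
10<13: swap(3,4), lo=4 mid=5 ⇒ 1 6 11 10 13 9 8 7 3 5 4 15 18
9<13: swap(4,5), lo=5 mid=6 ⇒ 1 6 11 10 9 13 8 7 3 5 4 15 18
8<13: swap(5,6), lo=6 mid=7 ⇒ 1 6 11 10 9 8 13 7 3 5 4 15 18
7<13: swap(6,7), lo=7 mid=8 ⇒ 1 6 11 10 9 8 7 13 3 5 4 15 18
3<13: swap(7,8), lo=8 mid=9 ⇒ 1 6 11 10 9 8 7 3 13 5 4 15 18
5<13: swap(8,9), lo=9 mid=10 ⇒ 1 6 11 10 9 8 7 3 5 13 4 15 18
4<13: swap(9,10), lo=10 mid=11 ⇒ 1 6 11 10 9 8 7 3 5 4 13 15 18
done. lo=10 hi=10; nums=1 6 11 10 9 8 7 3 5 4 13 15 18

1 6 11 10 9 8 7 3 5 4 13 15 18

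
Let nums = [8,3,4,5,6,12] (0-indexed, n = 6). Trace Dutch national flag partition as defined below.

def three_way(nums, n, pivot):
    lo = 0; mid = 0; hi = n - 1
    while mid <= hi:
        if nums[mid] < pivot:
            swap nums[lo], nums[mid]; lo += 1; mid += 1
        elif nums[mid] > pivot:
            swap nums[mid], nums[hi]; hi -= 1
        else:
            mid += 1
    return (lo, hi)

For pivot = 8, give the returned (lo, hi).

pivot = 8; lo=0, mid=0, hi=5
nums[mid]=8=8: mid=1
nums[mid]=3<8: swap nums[0],nums[1]; lo=1,mid=2 → [3,8,4,5,6,12]
nums[mid]=4<8: swap nums[1],nums[2]; lo=2,mid=3 → [3,4,8,5,6,12]
nums[mid]=5<8: swap nums[2],nums[3]; lo=3,mid=4 → [3,4,5,8,6,12]
nums[mid]=6<8: swap nums[3],nums[4]; lo=4,mid=5 → [3,4,5,6,8,12]
nums[mid]=12>8: swap nums[5],nums[5]; hi=4 → [3,4,5,6,8,12]
end: lo=4, hi=4; nums = [3,4,5,6,8,12]

(4, 4)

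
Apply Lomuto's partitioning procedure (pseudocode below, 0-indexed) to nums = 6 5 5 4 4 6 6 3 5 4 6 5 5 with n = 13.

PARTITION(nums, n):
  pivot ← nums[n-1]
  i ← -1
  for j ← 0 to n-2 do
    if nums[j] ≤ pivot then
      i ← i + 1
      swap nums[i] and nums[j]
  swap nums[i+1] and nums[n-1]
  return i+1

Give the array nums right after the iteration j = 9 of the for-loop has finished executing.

pivot=5, i=-1
j=0: 6>5, skip
j=1: 5≤5, i=0, swap(0,1) ⇒ 5 6 5 4 4 6 6 3 5 4 6 5 5
j=2: 5≤5, i=1, swap(1,2) ⇒ 5 5 6 4 4 6 6 3 5 4 6 5 5
j=3: 4≤5, i=2, swap(2,3) ⇒ 5 5 4 6 4 6 6 3 5 4 6 5 5
j=4: 4≤5, i=3, swap(3,4) ⇒ 5 5 4 4 6 6 6 3 5 4 6 5 5
j=5: 6>5, skip
j=6: 6>5, skip
j=7: 3≤5, i=4, swap(4,7) ⇒ 5 5 4 4 3 6 6 6 5 4 6 5 5
j=8: 5≤5, i=5, swap(5,8) ⇒ 5 5 4 4 3 5 6 6 6 4 6 5 5
j=9: 4≤5, i=6, swap(6,9) ⇒ 5 5 4 4 3 5 4 6 6 6 6 5 5
(after j=9) nums = 5 5 4 4 3 5 4 6 6 6 6 5 5

5 5 4 4 3 5 4 6 6 6 6 5 5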